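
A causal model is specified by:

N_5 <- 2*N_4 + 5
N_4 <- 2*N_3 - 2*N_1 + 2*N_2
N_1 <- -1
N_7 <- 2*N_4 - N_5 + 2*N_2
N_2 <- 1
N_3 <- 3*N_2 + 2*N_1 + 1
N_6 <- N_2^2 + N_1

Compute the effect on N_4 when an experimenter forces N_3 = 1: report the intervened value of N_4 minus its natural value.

The intervention breaks the incoming arrows to N_3: N_3 <- 3*N_2 + 2*N_1 + 1 no longer applies, and N_3 = 1.
N_4 = 2*N_3 - 2*N_1 + 2*N_2  [with N_3=1, N_1=-1, N_2=1]  = 6
Without intervention: N_3 = 3*N_2 + 2*N_1 + 1  [with N_2=1, N_1=-1]  = 2; N_4 = 2*N_3 - 2*N_1 + 2*N_2  [with N_3=2, N_1=-1, N_2=1]  = 8.
Change = 6 − 8 = -2.

-2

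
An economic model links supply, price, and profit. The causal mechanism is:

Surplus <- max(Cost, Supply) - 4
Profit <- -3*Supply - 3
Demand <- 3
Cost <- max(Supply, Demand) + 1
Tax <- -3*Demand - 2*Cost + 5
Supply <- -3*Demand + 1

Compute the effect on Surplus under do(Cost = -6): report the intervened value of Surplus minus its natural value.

The intervention breaks the incoming arrows to Cost: Cost <- max(Supply, Demand) + 1 no longer applies, and Cost = -6.
Supply = -3*Demand + 1  [with Demand=3]  = -8
Surplus = max(Cost, Supply) - 4  [with Cost=-6, Supply=-8]  = -10
Without intervention: Supply = -3*Demand + 1  [with Demand=3]  = -8; Cost = max(Supply, Demand) + 1  [with Supply=-8, Demand=3]  = 4; Surplus = max(Cost, Supply) - 4  [with Cost=4, Supply=-8]  = 0.
Change = -10 − 0 = -10.

-10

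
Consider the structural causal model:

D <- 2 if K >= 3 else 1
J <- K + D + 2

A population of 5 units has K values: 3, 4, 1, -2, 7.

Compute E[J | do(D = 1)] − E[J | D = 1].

Under do(D=1), D's equation is replaced by D=1 for every unit. Per-unit J: 6, 7, 4, 1, 10. Mean = 5.6.
E[J|D=1] averages over only the 2 units with D=1 (K = 1, -2): J = 4, 1, mean 2.5.
Difference = 5.6 − 2.5 = 3.1.

3.1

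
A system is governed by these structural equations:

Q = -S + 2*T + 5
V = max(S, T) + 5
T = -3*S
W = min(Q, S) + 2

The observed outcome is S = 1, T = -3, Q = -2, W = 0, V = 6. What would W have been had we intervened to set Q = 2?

The intervention breaks the incoming arrows to Q: Q = -S + 2*T + 5 no longer applies, and Q = 2.
W = min(Q, S) + 2  [with Q=2, S=1]  = 3

3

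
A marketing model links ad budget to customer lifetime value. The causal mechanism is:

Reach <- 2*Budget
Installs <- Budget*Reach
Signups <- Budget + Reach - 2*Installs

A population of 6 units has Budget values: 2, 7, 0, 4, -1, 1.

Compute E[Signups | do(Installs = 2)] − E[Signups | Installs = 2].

6.5

Under do(Installs=2), Installs's equation is replaced by Installs=2 for every unit. Per-unit Signups: 2, 17, -4, 8, -7, -1. Mean = 2.5.
Conditioning on Installs=2 selects the 2 unit(s) with Budget ∈ {-1, 1}. Their Signups values: -7, -1. Mean = -4.
Difference = 2.5 − (-4) = 6.5.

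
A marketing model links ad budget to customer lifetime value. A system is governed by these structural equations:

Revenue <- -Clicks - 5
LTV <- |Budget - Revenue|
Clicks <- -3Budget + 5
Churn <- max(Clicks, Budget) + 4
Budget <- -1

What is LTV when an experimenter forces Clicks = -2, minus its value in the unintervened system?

-10

do(Clicks=-2) replaces the equation Clicks <- -3Budget + 5 with the constant Clicks = -2.
Revenue = -Clicks - 5  [with Clicks=-2]  = -3
LTV = |Budget - Revenue|  [with Budget=-1, Revenue=-3]  = 2
Without intervention: Clicks = -3Budget + 5  [with Budget=-1]  = 8; Revenue = -Clicks - 5  [with Clicks=8]  = -13; LTV = |Budget - Revenue|  [with Budget=-1, Revenue=-13]  = 12.
Change = 2 − 12 = -10.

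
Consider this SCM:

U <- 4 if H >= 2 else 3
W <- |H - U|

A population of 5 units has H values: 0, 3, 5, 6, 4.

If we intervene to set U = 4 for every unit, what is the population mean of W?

1.6

do(U=4) breaks U's dependence on H. With U=4 fixed, W across the units is 4, 1, 1, 2, 0, mean 1.6.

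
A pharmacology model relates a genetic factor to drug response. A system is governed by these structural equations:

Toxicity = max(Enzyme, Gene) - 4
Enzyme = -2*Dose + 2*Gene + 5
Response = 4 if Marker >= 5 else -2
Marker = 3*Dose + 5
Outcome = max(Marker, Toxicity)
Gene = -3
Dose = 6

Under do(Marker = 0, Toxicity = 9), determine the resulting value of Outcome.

9

Setting Marker = 0, Toxicity = 9 by intervention discards those variables' equations.
Outcome = max(Marker, Toxicity)  [with Marker=0, Toxicity=9]  = 9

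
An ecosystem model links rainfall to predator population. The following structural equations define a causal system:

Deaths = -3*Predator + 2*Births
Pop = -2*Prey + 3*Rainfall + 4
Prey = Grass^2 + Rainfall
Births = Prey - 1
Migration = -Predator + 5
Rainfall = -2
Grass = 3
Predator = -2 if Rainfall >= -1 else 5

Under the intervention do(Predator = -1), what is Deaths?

15

Under do(Predator=-1), the mechanism Predator = -2 if Rainfall >= -1 else 5 is discarded; Predator is fixed at -1.
Prey = Grass^2 + Rainfall  [with Grass=3, Rainfall=-2]  = 7
Births = Prey - 1  [with Prey=7]  = 6
Deaths = -3*Predator + 2*Births  [with Predator=-1, Births=6]  = 15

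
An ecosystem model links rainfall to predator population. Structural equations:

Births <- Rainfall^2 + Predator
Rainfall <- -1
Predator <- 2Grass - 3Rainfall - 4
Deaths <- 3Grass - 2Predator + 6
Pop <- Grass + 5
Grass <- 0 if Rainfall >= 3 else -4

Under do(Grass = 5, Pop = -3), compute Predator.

The joint intervention fixes Grass = 5, Pop = -3, removing each variable's own equation.
Predator = 2Grass - 3Rainfall - 4  [with Grass=5, Rainfall=-1]  = 9

9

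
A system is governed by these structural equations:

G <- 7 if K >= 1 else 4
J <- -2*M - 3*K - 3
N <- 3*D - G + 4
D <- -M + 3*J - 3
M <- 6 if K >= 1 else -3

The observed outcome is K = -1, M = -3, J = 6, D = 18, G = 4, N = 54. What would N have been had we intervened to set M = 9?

Under do(M=9), the mechanism M <- 6 if K >= 1 else -3 is discarded; M is fixed at 9.
J = -2*M - 3*K - 3  [with M=9, K=-1]  = -18
D = -M + 3*J - 3  [with M=9, J=-18]  = -66
G = 7 if K >= 1 else 4  [with K=-1]  = 4
N = 3*D - G + 4  [with D=-66, G=4]  = -198

-198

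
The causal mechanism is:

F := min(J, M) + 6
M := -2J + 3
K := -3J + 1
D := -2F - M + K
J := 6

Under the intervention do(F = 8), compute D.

-24

Intervening sets F = 8 and removes its equation (F := min(J, M) + 6).
K = -3J + 1  [with J=6]  = -17
M = -2J + 3  [with J=6]  = -9
D = -2F - M + K  [with F=8, M=-9, K=-17]  = -24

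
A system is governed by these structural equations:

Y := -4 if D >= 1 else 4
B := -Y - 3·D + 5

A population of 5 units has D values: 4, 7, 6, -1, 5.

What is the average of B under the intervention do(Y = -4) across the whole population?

-3.6

Every unit gets Y=-4 under the intervention. B values become -3, -12, -9, 12, -6; E[B|do(Y=-4)] = -3.6.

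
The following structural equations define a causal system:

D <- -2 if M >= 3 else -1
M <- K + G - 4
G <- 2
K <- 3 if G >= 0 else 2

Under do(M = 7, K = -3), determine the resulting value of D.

-2

The joint intervention fixes M = 7, K = -3, removing each variable's own equation.
D = -2 if M >= 3 else -1  [with M=7]  = -2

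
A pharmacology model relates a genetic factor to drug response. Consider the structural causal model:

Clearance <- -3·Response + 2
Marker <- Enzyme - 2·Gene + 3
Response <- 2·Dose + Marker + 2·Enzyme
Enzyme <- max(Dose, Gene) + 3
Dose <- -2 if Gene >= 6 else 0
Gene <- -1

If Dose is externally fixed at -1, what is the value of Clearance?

-25

Under do(Dose=-1), the mechanism Dose <- -2 if Gene >= 6 else 0 is discarded; Dose is fixed at -1.
Enzyme = max(Dose, Gene) + 3  [with Dose=-1, Gene=-1]  = 2
Marker = Enzyme - 2·Gene + 3  [with Enzyme=2, Gene=-1]  = 7
Response = 2·Dose + Marker + 2·Enzyme  [with Dose=-1, Marker=7, Enzyme=2]  = 9
Clearance = -3·Response + 2  [with Response=9]  = -25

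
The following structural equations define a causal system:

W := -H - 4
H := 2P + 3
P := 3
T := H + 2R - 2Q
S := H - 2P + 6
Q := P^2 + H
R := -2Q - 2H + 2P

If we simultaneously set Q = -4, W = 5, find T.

Under do(Q = -4, W = 5), each intervened variable's structural equation is replaced by its fixed value.
H = 2P + 3  [with P=3]  = 9
R = -2Q - 2H + 2P  [with Q=-4, H=9, P=3]  = -4
T = H + 2R - 2Q  [with H=9, R=-4, Q=-4]  = 9

9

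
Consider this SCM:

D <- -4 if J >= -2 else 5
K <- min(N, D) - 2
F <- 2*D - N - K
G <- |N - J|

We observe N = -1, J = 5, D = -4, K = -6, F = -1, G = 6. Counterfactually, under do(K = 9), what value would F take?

Intervening sets K = 9 and removes its equation (K <- min(N, D) - 2).
D = -4 if J >= -2 else 5  [with J=5]  = -4
F = 2*D - N - K  [with D=-4, N=-1, K=9]  = -16

-16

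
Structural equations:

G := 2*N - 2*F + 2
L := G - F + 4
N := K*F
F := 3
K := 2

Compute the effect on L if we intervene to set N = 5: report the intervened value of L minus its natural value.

do(N=5) replaces the equation N := K*F with the constant N = 5.
G = 2*N - 2*F + 2  [with N=5, F=3]  = 6
L = G - F + 4  [with G=6, F=3]  = 7
Without intervention: N = K*F  [with K=2, F=3]  = 6; G = 2*N - 2*F + 2  [with N=6, F=3]  = 8; L = G - F + 4  [with G=8, F=3]  = 9.
Change = 7 − 9 = -2.

-2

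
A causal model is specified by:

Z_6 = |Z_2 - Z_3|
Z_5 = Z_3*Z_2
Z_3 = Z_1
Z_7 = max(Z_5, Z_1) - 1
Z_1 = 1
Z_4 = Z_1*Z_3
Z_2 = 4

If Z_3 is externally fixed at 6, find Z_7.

The intervention breaks the incoming arrows to Z_3: Z_3 = Z_1 no longer applies, and Z_3 = 6.
Z_5 = Z_3*Z_2  [with Z_3=6, Z_2=4]  = 24
Z_7 = max(Z_5, Z_1) - 1  [with Z_5=24, Z_1=1]  = 23

23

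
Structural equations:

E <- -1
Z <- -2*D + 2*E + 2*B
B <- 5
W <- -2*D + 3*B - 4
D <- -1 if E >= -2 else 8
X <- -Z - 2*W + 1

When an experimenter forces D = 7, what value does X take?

13

The intervention breaks the incoming arrows to D: D <- -1 if E >= -2 else 8 no longer applies, and D = 7.
Z = -2*D + 2*E + 2*B  [with D=7, E=-1, B=5]  = -6
W = -2*D + 3*B - 4  [with D=7, B=5]  = -3
X = -Z - 2*W + 1  [with Z=-6, W=-3]  = 13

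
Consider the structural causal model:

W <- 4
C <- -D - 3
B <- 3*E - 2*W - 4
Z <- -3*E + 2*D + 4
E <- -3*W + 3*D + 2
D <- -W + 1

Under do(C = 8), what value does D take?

Under do(C=8), the mechanism C <- -D - 3 is discarded; C is fixed at 8.
Since D is not a descendant of the intervened variable, it is unaffected.
D = -W + 1  [with W=4]  = -3

-3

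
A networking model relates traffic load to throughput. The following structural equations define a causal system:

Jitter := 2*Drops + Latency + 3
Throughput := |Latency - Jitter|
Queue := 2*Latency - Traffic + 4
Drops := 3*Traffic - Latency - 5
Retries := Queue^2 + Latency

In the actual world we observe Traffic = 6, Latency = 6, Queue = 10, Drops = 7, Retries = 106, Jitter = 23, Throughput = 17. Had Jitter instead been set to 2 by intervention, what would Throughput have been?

4

Intervening sets Jitter = 2 and removes its equation (Jitter := 2*Drops + Latency + 3).
Throughput = |Latency - Jitter|  [with Latency=6, Jitter=2]  = 4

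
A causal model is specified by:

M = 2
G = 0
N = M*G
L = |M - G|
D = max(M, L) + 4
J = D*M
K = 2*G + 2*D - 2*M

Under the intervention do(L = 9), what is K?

The intervention breaks the incoming arrows to L: L = |M - G| no longer applies, and L = 9.
D = max(M, L) + 4  [with M=2, L=9]  = 13
K = 2*G + 2*D - 2*M  [with G=0, D=13, M=2]  = 22

22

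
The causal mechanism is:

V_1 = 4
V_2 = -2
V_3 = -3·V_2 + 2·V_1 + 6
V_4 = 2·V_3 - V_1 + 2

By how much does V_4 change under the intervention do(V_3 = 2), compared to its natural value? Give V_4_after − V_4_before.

The intervention breaks the incoming arrows to V_3: V_3 = -3·V_2 + 2·V_1 + 6 no longer applies, and V_3 = 2.
V_4 = 2·V_3 - V_1 + 2  [with V_3=2, V_1=4]  = 2
Without intervention: V_3 = -3·V_2 + 2·V_1 + 6  [with V_2=-2, V_1=4]  = 20; V_4 = 2·V_3 - V_1 + 2  [with V_3=20, V_1=4]  = 38.
Change = 2 − 38 = -36.

-36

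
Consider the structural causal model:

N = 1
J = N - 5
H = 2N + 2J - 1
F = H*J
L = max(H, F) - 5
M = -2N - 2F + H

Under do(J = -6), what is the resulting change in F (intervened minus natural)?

Under do(J=-6), the mechanism J = N - 5 is discarded; J is fixed at -6.
H = 2N + 2J - 1  [with N=1, J=-6]  = -11
F = H*J  [with H=-11, J=-6]  = 66
Without intervention: J = N - 5  [with N=1]  = -4; H = 2N + 2J - 1  [with N=1, J=-4]  = -7; F = H*J  [with H=-7, J=-4]  = 28.
Change = 66 − 28 = 38.

38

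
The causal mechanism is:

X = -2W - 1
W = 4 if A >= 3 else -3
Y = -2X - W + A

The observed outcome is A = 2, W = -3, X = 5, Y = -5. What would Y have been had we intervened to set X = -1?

The intervention breaks the incoming arrows to X: X = -2W - 1 no longer applies, and X = -1.
W = 4 if A >= 3 else -3  [with A=2]  = -3
Y = -2X - W + A  [with X=-1, W=-3, A=2]  = 7

7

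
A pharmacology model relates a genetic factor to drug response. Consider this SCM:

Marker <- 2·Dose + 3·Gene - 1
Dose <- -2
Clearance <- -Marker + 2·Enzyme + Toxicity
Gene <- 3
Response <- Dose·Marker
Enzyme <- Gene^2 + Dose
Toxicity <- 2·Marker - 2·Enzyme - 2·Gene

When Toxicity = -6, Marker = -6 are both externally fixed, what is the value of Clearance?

14

Under do(Toxicity = -6, Marker = -6), each intervened variable's structural equation is replaced by its fixed value.
Enzyme = Gene^2 + Dose  [with Gene=3, Dose=-2]  = 7
Clearance = -Marker + 2·Enzyme + Toxicity  [with Marker=-6, Enzyme=7, Toxicity=-6]  = 14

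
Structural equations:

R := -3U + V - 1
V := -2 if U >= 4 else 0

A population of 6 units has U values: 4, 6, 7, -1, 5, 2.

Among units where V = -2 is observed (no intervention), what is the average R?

Observing V=-2 restricts to units where V's equation naturally yields -2: U ∈ {4, 6, 7, 5}. In that subpopulation R = -15, -21, -24, -18, mean -19.5.

-19.5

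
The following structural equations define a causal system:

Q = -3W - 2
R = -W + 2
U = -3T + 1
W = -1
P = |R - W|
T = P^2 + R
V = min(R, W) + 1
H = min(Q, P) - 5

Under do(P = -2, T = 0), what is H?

-7

The joint intervention fixes P = -2, T = 0, removing each variable's own equation.
Q = -3W - 2  [with W=-1]  = 1
H = min(Q, P) - 5  [with Q=1, P=-2]  = -7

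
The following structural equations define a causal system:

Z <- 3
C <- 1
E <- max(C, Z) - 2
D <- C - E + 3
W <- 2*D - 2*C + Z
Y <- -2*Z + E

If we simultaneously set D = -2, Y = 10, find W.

-3

Setting D = -2, Y = 10 by intervention discards those variables' equations.
W = 2*D - 2*C + Z  [with D=-2, C=1, Z=3]  = -3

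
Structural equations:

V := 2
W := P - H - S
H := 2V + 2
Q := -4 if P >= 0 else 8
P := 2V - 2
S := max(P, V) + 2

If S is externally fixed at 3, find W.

Intervening sets S = 3 and removes its equation (S := max(P, V) + 2).
P = 2V - 2  [with V=2]  = 2
H = 2V + 2  [with V=2]  = 6
W = P - H - S  [with P=2, H=6, S=3]  = -7

-7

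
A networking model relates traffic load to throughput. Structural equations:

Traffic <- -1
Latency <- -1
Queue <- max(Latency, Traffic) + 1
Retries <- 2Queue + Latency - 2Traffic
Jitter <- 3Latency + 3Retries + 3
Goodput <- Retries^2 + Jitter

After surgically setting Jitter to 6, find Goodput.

The intervention breaks the incoming arrows to Jitter: Jitter <- 3Latency + 3Retries + 3 no longer applies, and Jitter = 6.
Queue = max(Latency, Traffic) + 1  [with Latency=-1, Traffic=-1]  = 0
Retries = 2Queue + Latency - 2Traffic  [with Queue=0, Latency=-1, Traffic=-1]  = 1
Goodput = Retries^2 + Jitter  [with Retries=1, Jitter=6]  = 7

7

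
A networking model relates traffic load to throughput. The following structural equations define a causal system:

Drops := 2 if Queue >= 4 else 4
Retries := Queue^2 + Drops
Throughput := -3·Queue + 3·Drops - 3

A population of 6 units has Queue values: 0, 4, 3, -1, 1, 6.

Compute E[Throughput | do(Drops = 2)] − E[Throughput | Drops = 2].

8.5

Every unit gets Drops=2 under the intervention. Throughput values become 3, -9, -6, 6, 0, -15; E[Throughput|do(Drops=2)] = -3.5.
E[Throughput|Drops=2] averages over only the 2 units with Drops=2 (Queue = 4, 6): Throughput = -9, -15, mean -12.
Difference = -3.5 − (-12) = 8.5.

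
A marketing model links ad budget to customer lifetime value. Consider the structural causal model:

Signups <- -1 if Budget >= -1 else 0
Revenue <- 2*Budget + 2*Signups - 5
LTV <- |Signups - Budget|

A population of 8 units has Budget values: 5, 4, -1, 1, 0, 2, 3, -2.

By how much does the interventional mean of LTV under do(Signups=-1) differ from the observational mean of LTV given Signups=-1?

-0.25

Under do(Signups=-1), Signups's equation is replaced by Signups=-1 for every unit. Per-unit LTV: 6, 5, 0, 2, 1, 3, 4, 1. Mean = 2.75.
Observing Signups=-1 restricts to units where Signups's equation naturally yields -1: Budget ∈ {5, 4, -1, 1, 0, 2, 3}. In that subpopulation LTV = 6, 5, 0, 2, 1, 3, 4, mean 3.
Difference = 2.75 − 3 = -0.25.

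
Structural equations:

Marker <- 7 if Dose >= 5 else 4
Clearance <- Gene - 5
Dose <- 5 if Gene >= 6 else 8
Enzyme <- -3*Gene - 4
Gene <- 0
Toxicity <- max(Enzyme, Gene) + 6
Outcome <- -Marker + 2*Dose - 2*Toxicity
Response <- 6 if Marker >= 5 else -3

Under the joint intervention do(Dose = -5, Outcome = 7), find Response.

-3

Under do(Dose = -5, Outcome = 7), each intervened variable's structural equation is replaced by its fixed value.
Marker = 7 if Dose >= 5 else 4  [with Dose=-5]  = 4
Response = 6 if Marker >= 5 else -3  [with Marker=4]  = -3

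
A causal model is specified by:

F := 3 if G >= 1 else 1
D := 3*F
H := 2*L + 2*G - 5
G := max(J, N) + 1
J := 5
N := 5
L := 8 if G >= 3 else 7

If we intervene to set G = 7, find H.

25

The intervention breaks the incoming arrows to G: G := max(J, N) + 1 no longer applies, and G = 7.
L = 8 if G >= 3 else 7  [with G=7]  = 8
H = 2*L + 2*G - 5  [with L=8, G=7]  = 25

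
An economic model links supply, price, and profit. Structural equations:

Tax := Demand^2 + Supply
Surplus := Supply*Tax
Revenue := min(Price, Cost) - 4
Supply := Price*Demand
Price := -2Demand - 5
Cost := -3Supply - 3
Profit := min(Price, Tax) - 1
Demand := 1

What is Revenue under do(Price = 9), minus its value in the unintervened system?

do(Price=9) replaces the equation Price := -2Demand - 5 with the constant Price = 9.
Supply = Price*Demand  [with Price=9, Demand=1]  = 9
Cost = -3Supply - 3  [with Supply=9]  = -30
Revenue = min(Price, Cost) - 4  [with Price=9, Cost=-30]  = -34
Without intervention: Price = -2Demand - 5  [with Demand=1]  = -7; Supply = Price*Demand  [with Price=-7, Demand=1]  = -7; Cost = -3Supply - 3  [with Supply=-7]  = 18; Revenue = min(Price, Cost) - 4  [with Price=-7, Cost=18]  = -11.
Change = -34 − (-11) = -23.

-23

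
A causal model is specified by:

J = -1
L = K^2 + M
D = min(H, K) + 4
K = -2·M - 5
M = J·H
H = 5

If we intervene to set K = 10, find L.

95

Under do(K=10), the mechanism K = -2·M - 5 is discarded; K is fixed at 10.
M = J·H  [with J=-1, H=5]  = -5
L = K^2 + M  [with K=10, M=-5]  = 95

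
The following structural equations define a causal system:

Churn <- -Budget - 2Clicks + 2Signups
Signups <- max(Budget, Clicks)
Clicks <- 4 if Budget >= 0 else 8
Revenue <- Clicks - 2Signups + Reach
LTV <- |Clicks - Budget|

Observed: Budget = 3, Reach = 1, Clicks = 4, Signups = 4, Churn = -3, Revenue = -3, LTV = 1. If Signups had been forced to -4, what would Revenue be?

Under do(Signups=-4), the mechanism Signups <- max(Budget, Clicks) is discarded; Signups is fixed at -4.
Clicks = 4 if Budget >= 0 else 8  [with Budget=3]  = 4
Revenue = Clicks - 2Signups + Reach  [with Clicks=4, Signups=-4, Reach=1]  = 13

13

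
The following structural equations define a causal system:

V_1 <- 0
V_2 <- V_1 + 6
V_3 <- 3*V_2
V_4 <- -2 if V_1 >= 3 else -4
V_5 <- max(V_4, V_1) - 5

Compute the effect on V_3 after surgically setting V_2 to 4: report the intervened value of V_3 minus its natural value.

The intervention breaks the incoming arrows to V_2: V_2 <- V_1 + 6 no longer applies, and V_2 = 4.
V_3 = 3*V_2  [with V_2=4]  = 12
Without intervention: V_2 = V_1 + 6  [with V_1=0]  = 6; V_3 = 3*V_2  [with V_2=6]  = 18.
Change = 12 − 18 = -6.

-6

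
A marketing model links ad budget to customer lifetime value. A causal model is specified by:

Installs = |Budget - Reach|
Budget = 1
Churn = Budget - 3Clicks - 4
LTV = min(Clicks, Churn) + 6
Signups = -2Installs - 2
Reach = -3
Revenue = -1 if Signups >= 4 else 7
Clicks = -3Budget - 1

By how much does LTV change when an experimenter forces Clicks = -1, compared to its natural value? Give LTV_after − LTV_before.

3

The intervention breaks the incoming arrows to Clicks: Clicks = -3Budget - 1 no longer applies, and Clicks = -1.
Churn = Budget - 3Clicks - 4  [with Budget=1, Clicks=-1]  = 0
LTV = min(Clicks, Churn) + 6  [with Clicks=-1, Churn=0]  = 5
Without intervention: Clicks = -3Budget - 1  [with Budget=1]  = -4; Churn = Budget - 3Clicks - 4  [with Budget=1, Clicks=-4]  = 9; LTV = min(Clicks, Churn) + 6  [with Clicks=-4, Churn=9]  = 2.
Change = 5 − 2 = 3.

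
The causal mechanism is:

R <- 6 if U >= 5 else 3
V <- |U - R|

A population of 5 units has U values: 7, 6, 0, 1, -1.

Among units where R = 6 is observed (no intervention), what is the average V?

Observing R=6 restricts to units where R's equation naturally yields 6: U ∈ {7, 6}. In that subpopulation V = 1, 0, mean 0.5.

0.5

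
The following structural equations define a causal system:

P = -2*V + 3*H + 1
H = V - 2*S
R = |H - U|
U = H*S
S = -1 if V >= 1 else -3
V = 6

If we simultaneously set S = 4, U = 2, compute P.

Setting S = 4, U = 2 by intervention discards those variables' equations.
H = V - 2*S  [with V=6, S=4]  = -2
P = -2*V + 3*H + 1  [with V=6, H=-2]  = -17

-17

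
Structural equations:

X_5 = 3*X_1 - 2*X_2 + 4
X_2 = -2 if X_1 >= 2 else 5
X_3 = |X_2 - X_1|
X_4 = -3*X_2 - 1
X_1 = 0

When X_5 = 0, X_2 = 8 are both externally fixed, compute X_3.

8

Setting X_5 = 0, X_2 = 8 by intervention discards those variables' equations.
X_3 = |X_2 - X_1|  [with X_2=8, X_1=0]  = 8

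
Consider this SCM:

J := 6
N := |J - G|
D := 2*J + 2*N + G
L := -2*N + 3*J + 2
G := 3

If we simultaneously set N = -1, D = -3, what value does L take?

The joint intervention fixes N = -1, D = -3, removing each variable's own equation.
L = -2*N + 3*J + 2  [with N=-1, J=6]  = 22

22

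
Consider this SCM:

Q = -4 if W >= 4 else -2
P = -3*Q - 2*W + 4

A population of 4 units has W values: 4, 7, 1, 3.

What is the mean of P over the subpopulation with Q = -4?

5

E[P|Q=-4] averages over only the 2 units with Q=-4 (W = 4, 7): P = 8, 2, mean 5.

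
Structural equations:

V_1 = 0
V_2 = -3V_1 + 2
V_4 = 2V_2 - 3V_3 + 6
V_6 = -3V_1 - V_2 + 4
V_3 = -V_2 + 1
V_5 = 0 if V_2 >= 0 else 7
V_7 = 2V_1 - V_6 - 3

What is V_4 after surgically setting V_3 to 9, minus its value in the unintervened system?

-30

The intervention breaks the incoming arrows to V_3: V_3 = -V_2 + 1 no longer applies, and V_3 = 9.
V_2 = -3V_1 + 2  [with V_1=0]  = 2
V_4 = 2V_2 - 3V_3 + 6  [with V_2=2, V_3=9]  = -17
Without intervention: V_2 = -3V_1 + 2  [with V_1=0]  = 2; V_3 = -V_2 + 1  [with V_2=2]  = -1; V_4 = 2V_2 - 3V_3 + 6  [with V_2=2, V_3=-1]  = 13.
Change = -17 − 13 = -30.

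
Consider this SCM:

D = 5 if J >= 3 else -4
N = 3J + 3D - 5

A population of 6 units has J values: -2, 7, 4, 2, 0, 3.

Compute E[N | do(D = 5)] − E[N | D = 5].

-7

Under do(D=5), D's equation is replaced by D=5 for every unit. Per-unit N: 4, 31, 22, 16, 10, 19. Mean = 17.
Observing D=5 restricts to units where D's equation naturally yields 5: J ∈ {7, 4, 3}. In that subpopulation N = 31, 22, 19, mean 24.
Difference = 17 − 24 = -7.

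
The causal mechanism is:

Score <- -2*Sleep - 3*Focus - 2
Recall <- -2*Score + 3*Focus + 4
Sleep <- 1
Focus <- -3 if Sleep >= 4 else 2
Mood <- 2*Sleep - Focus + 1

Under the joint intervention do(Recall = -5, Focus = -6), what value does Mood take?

9

Setting Recall = -5, Focus = -6 by intervention discards those variables' equations.
Mood = 2*Sleep - Focus + 1  [with Sleep=1, Focus=-6]  = 9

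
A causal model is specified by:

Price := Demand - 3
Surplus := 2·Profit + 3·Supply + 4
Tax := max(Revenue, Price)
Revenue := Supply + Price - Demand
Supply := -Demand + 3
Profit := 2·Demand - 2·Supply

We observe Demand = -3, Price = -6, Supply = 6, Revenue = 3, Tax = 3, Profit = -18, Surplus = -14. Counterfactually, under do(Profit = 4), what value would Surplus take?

30

Intervening sets Profit = 4 and removes its equation (Profit := 2·Demand - 2·Supply).
Supply = -Demand + 3  [with Demand=-3]  = 6
Surplus = 2·Profit + 3·Supply + 4  [with Profit=4, Supply=6]  = 30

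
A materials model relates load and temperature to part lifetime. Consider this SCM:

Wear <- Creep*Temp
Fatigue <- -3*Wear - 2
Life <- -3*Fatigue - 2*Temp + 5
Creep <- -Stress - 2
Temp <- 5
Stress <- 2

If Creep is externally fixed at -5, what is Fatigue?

73

do(Creep=-5) replaces the equation Creep <- -Stress - 2 with the constant Creep = -5.
Wear = Creep*Temp  [with Creep=-5, Temp=5]  = -25
Fatigue = -3*Wear - 2  [with Wear=-25]  = 73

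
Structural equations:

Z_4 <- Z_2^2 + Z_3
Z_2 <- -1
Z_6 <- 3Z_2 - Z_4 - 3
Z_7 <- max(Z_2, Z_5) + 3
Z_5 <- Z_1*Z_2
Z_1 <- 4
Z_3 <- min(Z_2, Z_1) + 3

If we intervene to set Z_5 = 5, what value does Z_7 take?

Under do(Z_5=5), the mechanism Z_5 <- Z_1*Z_2 is discarded; Z_5 is fixed at 5.
Z_7 = max(Z_2, Z_5) + 3  [with Z_2=-1, Z_5=5]  = 8

8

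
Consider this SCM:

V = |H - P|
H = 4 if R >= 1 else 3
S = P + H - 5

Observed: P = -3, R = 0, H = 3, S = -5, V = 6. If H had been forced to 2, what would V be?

do(H=2) replaces the equation H = 4 if R >= 1 else 3 with the constant H = 2.
V = |H - P|  [with H=2, P=-3]  = 5

5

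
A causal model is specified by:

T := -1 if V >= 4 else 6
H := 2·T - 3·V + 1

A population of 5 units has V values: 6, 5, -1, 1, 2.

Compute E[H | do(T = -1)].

Under do(T=-1), T's equation is replaced by T=-1 for every unit. Per-unit H: -19, -16, 2, -4, -7. Mean = -8.8.

-8.8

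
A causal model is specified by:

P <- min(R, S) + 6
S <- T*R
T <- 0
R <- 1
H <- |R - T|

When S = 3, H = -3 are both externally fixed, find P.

Setting S = 3, H = -3 by intervention discards those variables' equations.
P = min(R, S) + 6  [with R=1, S=3]  = 7

7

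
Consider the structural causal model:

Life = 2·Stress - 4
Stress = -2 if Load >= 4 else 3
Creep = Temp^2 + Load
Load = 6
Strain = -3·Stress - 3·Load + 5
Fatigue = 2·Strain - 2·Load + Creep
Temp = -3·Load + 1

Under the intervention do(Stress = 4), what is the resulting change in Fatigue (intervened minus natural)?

Under do(Stress=4), the mechanism Stress = -2 if Load >= 4 else 3 is discarded; Stress is fixed at 4.
Strain = -3·Stress - 3·Load + 5  [with Stress=4, Load=6]  = -25
Temp = -3·Load + 1  [with Load=6]  = -17
Creep = Temp^2 + Load  [with Temp=-17, Load=6]  = 295
Fatigue = 2·Strain - 2·Load + Creep  [with Strain=-25, Load=6, Creep=295]  = 233
Without intervention: Stress = -2 if Load >= 4 else 3  [with Load=6]  = -2; Strain = -3·Stress - 3·Load + 5  [with Stress=-2, Load=6]  = -7; Temp = -3·Load + 1  [with Load=6]  = -17; Creep = Temp^2 + Load  [with Temp=-17, Load=6]  = 295; Fatigue = 2·Strain - 2·Load + Creep  [with Strain=-7, Load=6, Creep=295]  = 269.
Change = 233 − 269 = -36.

-36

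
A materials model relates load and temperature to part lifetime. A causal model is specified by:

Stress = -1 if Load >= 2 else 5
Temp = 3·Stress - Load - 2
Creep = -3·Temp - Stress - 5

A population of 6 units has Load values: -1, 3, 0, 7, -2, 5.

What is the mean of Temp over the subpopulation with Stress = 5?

Conditioning on Stress=5 selects the 3 unit(s) with Load ∈ {-1, 0, -2}. Their Temp values: 14, 13, 15. Mean = 14.

14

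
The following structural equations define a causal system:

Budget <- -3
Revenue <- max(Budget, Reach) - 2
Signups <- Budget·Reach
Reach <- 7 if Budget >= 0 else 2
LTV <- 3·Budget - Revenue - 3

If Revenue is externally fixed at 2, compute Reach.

The intervention breaks the incoming arrows to Revenue: Revenue <- max(Budget, Reach) - 2 no longer applies, and Revenue = 2.
Since Reach is not a descendant of the intervened variable, it is unaffected.
Reach = 7 if Budget >= 0 else 2  [with Budget=-3]  = 2

2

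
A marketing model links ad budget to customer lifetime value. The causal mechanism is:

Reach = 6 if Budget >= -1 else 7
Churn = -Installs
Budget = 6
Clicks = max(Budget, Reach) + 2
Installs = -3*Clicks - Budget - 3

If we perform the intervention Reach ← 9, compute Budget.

Under do(Reach=9), the mechanism Reach = 6 if Budget >= -1 else 7 is discarded; Reach is fixed at 9.
Budget is not downstream of the intervention, so its value is determined by the original equations.

6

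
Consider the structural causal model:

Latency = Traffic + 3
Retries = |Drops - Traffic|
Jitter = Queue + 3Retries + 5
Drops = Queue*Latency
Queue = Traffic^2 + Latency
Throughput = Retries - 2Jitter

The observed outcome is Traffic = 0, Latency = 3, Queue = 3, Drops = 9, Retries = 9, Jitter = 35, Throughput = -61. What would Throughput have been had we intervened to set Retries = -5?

9

Under do(Retries=-5), the mechanism Retries = |Drops - Traffic| is discarded; Retries is fixed at -5.
Latency = Traffic + 3  [with Traffic=0]  = 3
Queue = Traffic^2 + Latency  [with Traffic=0, Latency=3]  = 3
Jitter = Queue + 3Retries + 5  [with Queue=3, Retries=-5]  = -7
Throughput = Retries - 2Jitter  [with Retries=-5, Jitter=-7]  = 9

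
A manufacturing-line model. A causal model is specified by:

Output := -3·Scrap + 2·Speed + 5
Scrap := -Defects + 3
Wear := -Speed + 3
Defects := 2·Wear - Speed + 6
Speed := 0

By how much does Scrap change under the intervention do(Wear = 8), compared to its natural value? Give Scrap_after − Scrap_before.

-10

Under do(Wear=8), the mechanism Wear := -Speed + 3 is discarded; Wear is fixed at 8.
Defects = 2·Wear - Speed + 6  [with Wear=8, Speed=0]  = 22
Scrap = -Defects + 3  [with Defects=22]  = -19
Without intervention: Wear = -Speed + 3  [with Speed=0]  = 3; Defects = 2·Wear - Speed + 6  [with Wear=3, Speed=0]  = 12; Scrap = -Defects + 3  [with Defects=12]  = -9.
Change = -19 − (-9) = -10.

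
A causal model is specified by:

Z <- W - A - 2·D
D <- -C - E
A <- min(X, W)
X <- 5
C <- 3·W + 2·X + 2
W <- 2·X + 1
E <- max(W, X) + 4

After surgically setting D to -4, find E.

15

do(D=-4) replaces the equation D <- -C - E with the constant D = -4.
Since E is not a descendant of the intervened variable, it is unaffected.
W = 2·X + 1  [with X=5]  = 11
E = max(W, X) + 4  [with W=11, X=5]  = 15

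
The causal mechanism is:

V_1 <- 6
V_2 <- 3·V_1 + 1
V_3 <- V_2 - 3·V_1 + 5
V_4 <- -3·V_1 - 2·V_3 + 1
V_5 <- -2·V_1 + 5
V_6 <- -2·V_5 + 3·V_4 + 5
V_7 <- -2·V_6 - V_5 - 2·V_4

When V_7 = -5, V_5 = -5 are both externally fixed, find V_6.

-72

Setting V_7 = -5, V_5 = -5 by intervention discards those variables' equations.
V_2 = 3·V_1 + 1  [with V_1=6]  = 19
V_3 = V_2 - 3·V_1 + 5  [with V_2=19, V_1=6]  = 6
V_4 = -3·V_1 - 2·V_3 + 1  [with V_1=6, V_3=6]  = -29
V_6 = -2·V_5 + 3·V_4 + 5  [with V_5=-5, V_4=-29]  = -72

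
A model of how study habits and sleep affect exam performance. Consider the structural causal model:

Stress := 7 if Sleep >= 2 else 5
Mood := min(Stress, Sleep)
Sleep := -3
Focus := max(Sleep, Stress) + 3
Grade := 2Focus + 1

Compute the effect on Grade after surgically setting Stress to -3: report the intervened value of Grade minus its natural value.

do(Stress=-3) replaces the equation Stress := 7 if Sleep >= 2 else 5 with the constant Stress = -3.
Focus = max(Sleep, Stress) + 3  [with Sleep=-3, Stress=-3]  = 0
Grade = 2Focus + 1  [with Focus=0]  = 1
Without intervention: Stress = 7 if Sleep >= 2 else 5  [with Sleep=-3]  = 5; Focus = max(Sleep, Stress) + 3  [with Sleep=-3, Stress=5]  = 8; Grade = 2Focus + 1  [with Focus=8]  = 17.
Change = 1 − 17 = -16.

-16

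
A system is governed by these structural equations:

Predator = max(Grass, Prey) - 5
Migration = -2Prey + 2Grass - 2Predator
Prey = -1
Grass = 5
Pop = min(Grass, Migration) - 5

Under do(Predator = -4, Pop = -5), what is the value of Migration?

The joint intervention fixes Predator = -4, Pop = -5, removing each variable's own equation.
Migration = -2Prey + 2Grass - 2Predator  [with Prey=-1, Grass=5, Predator=-4]  = 20

20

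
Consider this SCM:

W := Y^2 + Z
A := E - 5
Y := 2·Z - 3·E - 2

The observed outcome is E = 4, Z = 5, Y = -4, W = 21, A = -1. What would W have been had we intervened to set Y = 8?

The intervention breaks the incoming arrows to Y: Y := 2·Z - 3·E - 2 no longer applies, and Y = 8.
W = Y^2 + Z  [with Y=8, Z=5]  = 69

69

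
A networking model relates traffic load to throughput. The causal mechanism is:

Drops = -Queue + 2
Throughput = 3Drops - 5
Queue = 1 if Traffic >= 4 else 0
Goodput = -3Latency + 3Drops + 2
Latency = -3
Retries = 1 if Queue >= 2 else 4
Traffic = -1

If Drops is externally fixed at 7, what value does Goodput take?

The intervention breaks the incoming arrows to Drops: Drops = -Queue + 2 no longer applies, and Drops = 7.
Goodput = -3Latency + 3Drops + 2  [with Latency=-3, Drops=7]  = 32

32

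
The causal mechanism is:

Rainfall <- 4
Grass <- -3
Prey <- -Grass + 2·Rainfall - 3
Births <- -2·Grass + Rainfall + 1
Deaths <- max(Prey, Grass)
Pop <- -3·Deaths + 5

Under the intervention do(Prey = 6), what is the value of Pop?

-13

The intervention breaks the incoming arrows to Prey: Prey <- -Grass + 2·Rainfall - 3 no longer applies, and Prey = 6.
Deaths = max(Prey, Grass)  [with Prey=6, Grass=-3]  = 6
Pop = -3·Deaths + 5  [with Deaths=6]  = -13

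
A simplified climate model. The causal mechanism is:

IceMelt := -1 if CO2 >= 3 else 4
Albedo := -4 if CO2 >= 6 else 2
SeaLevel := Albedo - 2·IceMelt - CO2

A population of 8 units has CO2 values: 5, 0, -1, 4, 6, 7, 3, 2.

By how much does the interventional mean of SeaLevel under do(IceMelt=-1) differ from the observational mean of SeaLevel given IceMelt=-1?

2.65

Under do(IceMelt=-1), IceMelt's equation is replaced by IceMelt=-1 for every unit. Per-unit SeaLevel: -1, 4, 5, 0, -8, -9, 1, 2. Mean = -0.75.
E[SeaLevel|IceMelt=-1] averages over only the 5 units with IceMelt=-1 (CO2 = 5, 4, 6, 7, 3): SeaLevel = -1, 0, -8, -9, 1, mean -3.4.
Difference = -0.75 − (-3.4) = 2.65.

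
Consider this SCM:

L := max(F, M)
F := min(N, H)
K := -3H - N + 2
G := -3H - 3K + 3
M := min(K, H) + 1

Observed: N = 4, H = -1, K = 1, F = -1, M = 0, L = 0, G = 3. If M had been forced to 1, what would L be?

1

The intervention breaks the incoming arrows to M: M := min(K, H) + 1 no longer applies, and M = 1.
F = min(N, H)  [with N=4, H=-1]  = -1
L = max(F, M)  [with F=-1, M=1]  = 1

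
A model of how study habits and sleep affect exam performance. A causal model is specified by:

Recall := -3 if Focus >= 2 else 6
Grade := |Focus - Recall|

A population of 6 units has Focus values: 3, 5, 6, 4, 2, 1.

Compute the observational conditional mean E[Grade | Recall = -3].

7

Observing Recall=-3 restricts to units where Recall's equation naturally yields -3: Focus ∈ {3, 5, 6, 4, 2}. In that subpopulation Grade = 6, 8, 9, 7, 5, mean 7.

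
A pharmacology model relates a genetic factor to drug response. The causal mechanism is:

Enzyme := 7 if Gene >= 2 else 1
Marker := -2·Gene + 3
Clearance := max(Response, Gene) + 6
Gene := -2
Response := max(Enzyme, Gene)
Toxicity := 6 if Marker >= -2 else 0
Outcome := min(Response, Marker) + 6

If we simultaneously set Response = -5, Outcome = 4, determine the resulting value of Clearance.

4

The joint intervention fixes Response = -5, Outcome = 4, removing each variable's own equation.
Clearance = max(Response, Gene) + 6  [with Response=-5, Gene=-2]  = 4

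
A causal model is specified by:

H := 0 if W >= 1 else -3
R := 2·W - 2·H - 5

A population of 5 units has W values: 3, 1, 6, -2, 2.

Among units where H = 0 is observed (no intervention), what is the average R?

1

Observing H=0 restricts to units where H's equation naturally yields 0: W ∈ {3, 1, 6, 2}. In that subpopulation R = 1, -3, 7, -1, mean 1.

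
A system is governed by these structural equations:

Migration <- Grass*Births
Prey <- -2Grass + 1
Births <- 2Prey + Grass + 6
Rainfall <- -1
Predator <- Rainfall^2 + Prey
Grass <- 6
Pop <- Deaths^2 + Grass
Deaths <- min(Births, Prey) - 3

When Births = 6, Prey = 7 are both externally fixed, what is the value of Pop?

15

Under do(Births = 6, Prey = 7), each intervened variable's structural equation is replaced by its fixed value.
Deaths = min(Births, Prey) - 3  [with Births=6, Prey=7]  = 3
Pop = Deaths^2 + Grass  [with Deaths=3, Grass=6]  = 15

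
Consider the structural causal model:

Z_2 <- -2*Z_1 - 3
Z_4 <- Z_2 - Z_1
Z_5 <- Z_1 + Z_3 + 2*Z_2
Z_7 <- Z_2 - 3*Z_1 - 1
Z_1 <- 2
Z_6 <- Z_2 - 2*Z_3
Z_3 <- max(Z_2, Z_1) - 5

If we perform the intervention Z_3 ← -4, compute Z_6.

The intervention breaks the incoming arrows to Z_3: Z_3 <- max(Z_2, Z_1) - 5 no longer applies, and Z_3 = -4.
Z_2 = -2*Z_1 - 3  [with Z_1=2]  = -7
Z_6 = Z_2 - 2*Z_3  [with Z_2=-7, Z_3=-4]  = 1

1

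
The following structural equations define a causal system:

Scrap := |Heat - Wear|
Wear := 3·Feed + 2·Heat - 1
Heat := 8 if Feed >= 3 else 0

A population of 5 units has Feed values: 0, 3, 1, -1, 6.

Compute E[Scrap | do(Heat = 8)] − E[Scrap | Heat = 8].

-8.1

Every unit gets Heat=8 under the intervention. Scrap values become 7, 16, 10, 4, 25; E[Scrap|do(Heat=8)] = 12.4.
Conditioning on Heat=8 selects the 2 unit(s) with Feed ∈ {3, 6}. Their Scrap values: 16, 25. Mean = 20.5.
Difference = 12.4 − 20.5 = -8.1.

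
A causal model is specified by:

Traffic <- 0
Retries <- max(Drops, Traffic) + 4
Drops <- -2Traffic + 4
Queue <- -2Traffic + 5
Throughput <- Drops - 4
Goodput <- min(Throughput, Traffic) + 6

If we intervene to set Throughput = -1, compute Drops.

do(Throughput=-1) replaces the equation Throughput <- Drops - 4 with the constant Throughput = -1.
Drops is not downstream of the intervention, so its value is determined by the original equations.
Drops = -2Traffic + 4  [with Traffic=0]  = 4

4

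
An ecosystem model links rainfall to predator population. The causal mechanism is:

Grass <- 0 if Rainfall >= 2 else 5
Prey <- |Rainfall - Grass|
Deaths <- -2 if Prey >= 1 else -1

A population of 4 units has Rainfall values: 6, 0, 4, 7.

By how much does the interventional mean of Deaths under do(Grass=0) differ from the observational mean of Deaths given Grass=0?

0.25

The intervention sets Grass=0 in all 4 units regardless of Rainfall. Recomputing Deaths per unit gives -2, -1, -2, -2; average -1.75.
Observing Grass=0 restricts to units where Grass's equation naturally yields 0: Rainfall ∈ {6, 4, 7}. In that subpopulation Deaths = -2, -2, -2, mean -2.
Difference = -1.75 − (-2) = 0.25.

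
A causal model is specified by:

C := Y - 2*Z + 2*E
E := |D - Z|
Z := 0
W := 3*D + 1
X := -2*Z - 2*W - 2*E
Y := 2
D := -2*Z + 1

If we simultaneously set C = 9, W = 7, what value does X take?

-16

Under do(C = 9, W = 7), each intervened variable's structural equation is replaced by its fixed value.
D = -2*Z + 1  [with Z=0]  = 1
E = |D - Z|  [with D=1, Z=0]  = 1
X = -2*Z - 2*W - 2*E  [with Z=0, W=7, E=1]  = -16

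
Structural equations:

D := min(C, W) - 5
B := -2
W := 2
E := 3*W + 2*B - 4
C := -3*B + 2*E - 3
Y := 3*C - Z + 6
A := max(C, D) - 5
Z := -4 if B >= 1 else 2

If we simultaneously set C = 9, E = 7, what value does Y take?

The joint intervention fixes C = 9, E = 7, removing each variable's own equation.
Z = -4 if B >= 1 else 2  [with B=-2]  = 2
Y = 3*C - Z + 6  [with C=9, Z=2]  = 31

31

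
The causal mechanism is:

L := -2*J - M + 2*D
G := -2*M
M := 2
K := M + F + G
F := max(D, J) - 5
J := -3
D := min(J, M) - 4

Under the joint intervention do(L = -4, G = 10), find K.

Under do(L = -4, G = 10), each intervened variable's structural equation is replaced by its fixed value.
D = min(J, M) - 4  [with J=-3, M=2]  = -7
F = max(D, J) - 5  [with D=-7, J=-3]  = -8
K = M + F + G  [with M=2, F=-8, G=10]  = 4

4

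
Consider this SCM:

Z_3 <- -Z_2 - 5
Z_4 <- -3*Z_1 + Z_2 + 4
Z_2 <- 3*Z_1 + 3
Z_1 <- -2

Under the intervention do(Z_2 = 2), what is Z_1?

-2

Under do(Z_2=2), the mechanism Z_2 <- 3*Z_1 + 3 is discarded; Z_2 is fixed at 2.
Z_1 is not downstream of the intervention, so its value is determined by the original equations.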